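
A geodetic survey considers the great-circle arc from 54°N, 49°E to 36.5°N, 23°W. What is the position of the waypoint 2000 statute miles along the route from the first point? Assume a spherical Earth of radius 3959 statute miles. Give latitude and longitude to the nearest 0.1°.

Write both endpoints as unit vectors p₁, p₂ with components (cos φ cos λ, cos φ sin λ, sin φ).
The central angle between the endpoints is δ = arccos(p₁·p₂) ≈ 0.893 rad (51.2°). The total great-circle distance is δ·R ≈ 0.893 × 3959 ≈ 3535 mi, so the target fraction is f = 2000/3535 ≈ 0.566.
Interpolate at f ≈ 0.566 with slerp weights a = sin((1−f)δ)/sin δ ≈ 0.485, b = sin(fδ)/sin δ ≈ 0.621.
p = a·p₁ + b·p₂ ≈ (0.647, 0.020, 0.762); φ = arcsin(p_z) ≈ 49.66°, λ = atan2(p_y, p_x) ≈ 1.78°.

≈ 49.7°N, 1.8°E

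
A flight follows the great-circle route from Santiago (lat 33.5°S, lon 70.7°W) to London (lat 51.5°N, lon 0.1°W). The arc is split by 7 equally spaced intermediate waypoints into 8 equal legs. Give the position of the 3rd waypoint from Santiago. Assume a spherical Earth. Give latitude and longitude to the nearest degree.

≈ lat 0°N, lon 48°W

From cos δ = sin φ₁ sin φ₂ + cos φ₁ cos φ₂ cos Δλ, the central angle is δ ≈ 1.833 rad (105.0°).
Interpolate at f = 3/8 with slerp weights a = sin((1−f)δ)/sin δ ≈ 0.943, b = sin(fδ)/sin δ ≈ 0.657.
p = a·p₁ + b·p₂ ≈ (0.669, -0.743, -0.006); φ = arcsin(p_z) ≈ -0.37°, λ = atan2(p_y, p_x) ≈ -48.00°.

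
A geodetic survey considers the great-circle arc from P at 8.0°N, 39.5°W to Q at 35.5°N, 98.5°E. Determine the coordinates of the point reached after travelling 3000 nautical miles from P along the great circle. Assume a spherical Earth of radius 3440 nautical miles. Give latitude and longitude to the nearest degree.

The haversine formula gives a central angle δ ≈ 2.116 rad (121.2°) between the endpoints. The total great-circle distance is δ·R ≈ 2.116 × 3440 ≈ 7278 nmi, so the target fraction is f = 3000/7278 ≈ 0.412.
Interpolate at f ≈ 0.412 with slerp weights a = sin((1−f)δ)/sin δ ≈ 1.107, b = sin(fδ)/sin δ ≈ 0.895.
p = a·p₁ + b·p₂ ≈ (0.738, 0.023, 0.674); φ = arcsin(p_z) ≈ 42.38°, λ = atan2(p_y, p_x) ≈ 1.82°.

≈ 42°N, 2°E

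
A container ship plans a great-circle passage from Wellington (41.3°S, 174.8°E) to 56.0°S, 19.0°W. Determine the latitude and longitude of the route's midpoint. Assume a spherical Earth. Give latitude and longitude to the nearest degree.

≈ 81°S, 153°W

Write both endpoints as unit vectors p₁, p₂ with components (cos φ cos λ, cos φ sin λ, sin φ).
The central angle between the endpoints is δ = arccos(p₁·p₂) ≈ 1.431 rad (82.0°).
Interpolate at f = 1/2 with slerp weights a = sin((1−f)δ)/sin δ ≈ 0.663, b = sin(fδ)/sin δ ≈ 0.663.
p = a·p₁ + b·p₂ ≈ (-0.145, -0.076, -0.986); φ = arcsin(p_z) ≈ -80.57°, λ = atan2(p_y, p_x) ≈ -152.56°.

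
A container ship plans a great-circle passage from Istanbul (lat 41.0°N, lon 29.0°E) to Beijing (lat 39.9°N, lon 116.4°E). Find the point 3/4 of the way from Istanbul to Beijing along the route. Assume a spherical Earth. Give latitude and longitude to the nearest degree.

≈ lat 47°N, lon 97°E

From cos δ = sin φ₁ sin φ₂ + cos φ₁ cos φ₂ cos Δλ, the central angle is δ ≈ 1.107 rad (63.4°).
Interpolate at f = 3/4 with slerp weights a = sin((1−f)δ)/sin δ ≈ 0.306, b = sin(fδ)/sin δ ≈ 0.825.
p = a·p₁ + b·p₂ ≈ (-0.080, 0.679, 0.730); φ = arcsin(p_z) ≈ 46.87°, λ = atan2(p_y, p_x) ≈ 96.71°.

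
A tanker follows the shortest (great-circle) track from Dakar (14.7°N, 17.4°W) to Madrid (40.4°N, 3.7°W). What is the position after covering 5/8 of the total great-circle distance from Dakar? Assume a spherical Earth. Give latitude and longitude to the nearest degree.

Convert each endpoint to a unit vector on the sphere (x = cos φ cos λ, y = cos φ sin λ, z = sin φ).
The central angle between the endpoints is δ = arccos(p₁·p₂) ≈ 0.495 rad (28.3°).
Interpolate at f = 5/8 with slerp weights a = sin((1−f)δ)/sin δ ≈ 0.389, b = sin(fδ)/sin δ ≈ 0.641.
p = a·p₁ + b·p₂ ≈ (0.846, -0.144, 0.514); φ = arcsin(p_z) ≈ 30.93°, λ = atan2(p_y, p_x) ≈ -9.66°.

≈ (31°N, 10°W)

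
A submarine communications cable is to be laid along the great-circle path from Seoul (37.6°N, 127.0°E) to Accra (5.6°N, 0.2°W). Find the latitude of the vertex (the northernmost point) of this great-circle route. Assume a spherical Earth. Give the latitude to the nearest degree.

The great circle lies in the plane with unit normal n̂ = (p₁ × p₂)/|p₁ × p₂|.
Here n̂_z ≈ -0.691; the vertex latitude is φ_max = arccos|n̂_z| ≈ 46.3°.
Check via Clairaut: cos φ_max = |cos φ₁| · sin C = cos(37.6°)·sin(60.7°) ≈ 0.691, again giving ≈ 46.3°.

≈ 46°N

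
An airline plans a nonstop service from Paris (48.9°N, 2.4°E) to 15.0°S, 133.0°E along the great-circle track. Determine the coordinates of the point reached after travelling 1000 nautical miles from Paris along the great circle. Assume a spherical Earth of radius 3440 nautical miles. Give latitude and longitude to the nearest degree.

≈ 53°N, 28°E

Write both endpoints as unit vectors p₁, p₂ with components (cos φ cos λ, cos φ sin λ, sin φ).
The central angle between the endpoints is δ = arccos(p₁·p₂) ≈ 2.225 rad (127.5°). The total great-circle distance is δ·R ≈ 2.225 × 3440 ≈ 7653 nmi, so the target fraction is f = 1000/7653 ≈ 0.131.
Interpolate at f ≈ 0.131 with slerp weights a = sin((1−f)δ)/sin δ ≈ 1.178, b = sin(fδ)/sin δ ≈ 0.361.
p = a·p₁ + b·p₂ ≈ (0.536, 0.288, 0.794); φ = arcsin(p_z) ≈ 52.56°, λ = atan2(p_y, p_x) ≈ 28.23°.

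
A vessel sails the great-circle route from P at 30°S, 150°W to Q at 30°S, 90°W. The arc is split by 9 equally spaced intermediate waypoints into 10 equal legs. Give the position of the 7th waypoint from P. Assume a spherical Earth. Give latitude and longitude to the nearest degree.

≈ 33°S, 108°W

Write both endpoints as unit vectors p₁, p₂ with components (cos φ cos λ, cos φ sin λ, sin φ).
The central angle between the endpoints is δ = arccos(p₁·p₂) ≈ 0.896 rad (51.3°).
Interpolate at f = 7/10 with slerp weights a = sin((1−f)δ)/sin δ ≈ 0.340, b = sin(fδ)/sin δ ≈ 0.752.
p = a·p₁ + b·p₂ ≈ (-0.255, -0.798, -0.546); φ = arcsin(p_z) ≈ -33.08°, λ = atan2(p_y, p_x) ≈ -107.72°.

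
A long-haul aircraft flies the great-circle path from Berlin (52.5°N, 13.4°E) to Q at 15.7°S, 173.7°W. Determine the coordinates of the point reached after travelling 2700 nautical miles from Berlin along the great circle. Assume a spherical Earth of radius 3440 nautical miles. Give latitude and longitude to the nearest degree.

Write both endpoints as unit vectors p₁, p₂ with components (cos φ cos λ, cos φ sin λ, sin φ).
The central angle between the endpoints is δ = arccos(p₁·p₂) ≈ 2.492 rad (142.8°). The total great-circle distance is δ·R ≈ 2.492 × 3440 ≈ 8572 nmi, so the target fraction is f = 2700/8572 ≈ 0.315.
Interpolate at f ≈ 0.315 with slerp weights a = sin((1−f)δ)/sin δ ≈ 1.638, b = sin(fδ)/sin δ ≈ 1.168.
p = a·p₁ + b·p₂ ≈ (-0.148, 0.108, 0.983); φ = arcsin(p_z) ≈ 79.45°, λ = atan2(p_y, p_x) ≈ 143.98°.

≈ 79°N, 144°E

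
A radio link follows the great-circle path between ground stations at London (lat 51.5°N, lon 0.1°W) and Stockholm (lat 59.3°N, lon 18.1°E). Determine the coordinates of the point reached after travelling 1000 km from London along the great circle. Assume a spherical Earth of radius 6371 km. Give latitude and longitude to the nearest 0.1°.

Write both endpoints as unit vectors p₁, p₂ with components (cos φ cos λ, cos φ sin λ, sin φ).
The central angle between the endpoints is δ = arccos(p₁·p₂) ≈ 0.225 rad (12.9°). The total great-circle distance is δ·R ≈ 0.225 × 6371 ≈ 1432 km, so the target fraction is f = 1000/1432 ≈ 0.698.
Interpolate at f ≈ 0.698 with slerp weights a = sin((1−f)δ)/sin δ ≈ 0.304, b = sin(fδ)/sin δ ≈ 0.701.
p = a·p₁ + b·p₂ ≈ (0.530, 0.111, 0.841); φ = arcsin(p_z) ≈ 57.24°, λ = atan2(p_y, p_x) ≈ 11.83°.

≈ lat 57.2°N, lon 11.8°E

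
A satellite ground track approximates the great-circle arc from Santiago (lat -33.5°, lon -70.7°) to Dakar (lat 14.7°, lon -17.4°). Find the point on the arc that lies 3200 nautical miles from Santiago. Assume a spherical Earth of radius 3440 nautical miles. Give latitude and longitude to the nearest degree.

Convert each endpoint to a unit vector on the sphere (x = cos φ cos λ, y = cos φ sin λ, z = sin φ).
The central angle between the endpoints is δ = arccos(p₁·p₂) ≈ 1.222 rad (70.0°). The total great-circle distance is δ·R ≈ 1.222 × 3440 ≈ 4203 nmi, so the target fraction is f = 3200/4203 ≈ 0.761.
Interpolate at f ≈ 0.761 with slerp weights a = sin((1−f)δ)/sin δ ≈ 0.306, b = sin(fδ)/sin δ ≈ 0.853.
p = a·p₁ + b·p₂ ≈ (0.872, -0.488, 0.048); φ = arcsin(p_z) ≈ 2.73°, λ = atan2(p_y, p_x) ≈ -29.21°.

≈ lat 3°, lon -29°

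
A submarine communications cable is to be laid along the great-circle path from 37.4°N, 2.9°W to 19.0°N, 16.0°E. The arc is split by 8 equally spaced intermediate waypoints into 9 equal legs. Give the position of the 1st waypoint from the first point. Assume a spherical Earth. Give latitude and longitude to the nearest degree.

≈ 36°N, 0°E

From cos δ = sin φ₁ sin φ₂ + cos φ₁ cos φ₂ cos Δλ, the central angle is δ ≈ 0.431 rad (24.7°).
Interpolate at f = 1/9 with slerp weights a = sin((1−f)δ)/sin δ ≈ 0.895, b = sin(fδ)/sin δ ≈ 0.115.
p = a·p₁ + b·p₂ ≈ (0.814, -0.006, 0.581); φ = arcsin(p_z) ≈ 35.50°, λ = atan2(p_y, p_x) ≈ -0.43°.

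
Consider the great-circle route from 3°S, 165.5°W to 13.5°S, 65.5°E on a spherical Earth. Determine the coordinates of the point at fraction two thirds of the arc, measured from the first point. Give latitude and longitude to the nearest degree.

≈ 20°S, 109°E

Write both endpoints as unit vectors p₁, p₂ with components (cos φ cos λ, cos φ sin λ, sin φ).
The central angle between the endpoints is δ = arccos(p₁·p₂) ≈ 2.213 rad (126.8°).
Interpolate at f = 2/3 with slerp weights a = sin((1−f)δ)/sin δ ≈ 0.840, b = sin(fδ)/sin δ ≈ 1.243.
p = a·p₁ + b·p₂ ≈ (-0.311, 0.890, -0.334); φ = arcsin(p_z) ≈ -19.52°, λ = atan2(p_y, p_x) ≈ 109.25°.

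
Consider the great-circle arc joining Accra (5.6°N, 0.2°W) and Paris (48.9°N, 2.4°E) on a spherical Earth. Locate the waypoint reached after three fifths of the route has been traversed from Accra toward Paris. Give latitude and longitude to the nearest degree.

≈ 32°N, 1°E

The haversine formula gives a central angle δ ≈ 0.757 rad (43.4°) between the endpoints.
Interpolate at f = 3/5 with slerp weights a = sin((1−f)δ)/sin δ ≈ 0.434, b = sin(fδ)/sin δ ≈ 0.639.
p = a·p₁ + b·p₂ ≈ (0.852, 0.016, 0.524); φ = arcsin(p_z) ≈ 31.59°, λ = atan2(p_y, p_x) ≈ 1.08°.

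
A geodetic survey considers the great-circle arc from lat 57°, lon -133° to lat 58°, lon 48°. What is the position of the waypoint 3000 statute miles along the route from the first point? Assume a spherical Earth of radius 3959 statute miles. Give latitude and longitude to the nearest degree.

Write both endpoints as unit vectors p₁, p₂ with components (cos φ cos λ, cos φ sin λ, sin φ).
The central angle between the endpoints is δ = arccos(p₁·p₂) ≈ 1.134 rad (65.0°). The total great-circle distance is δ·R ≈ 1.134 × 3959 ≈ 4491 mi, so the target fraction is f = 3000/4491 ≈ 0.668.
Interpolate at f ≈ 0.668 with slerp weights a = sin((1−f)δ)/sin δ ≈ 0.406, b = sin(fδ)/sin δ ≈ 0.758.
p = a·p₁ + b·p₂ ≈ (0.118, 0.137, 0.983); φ = arcsin(p_z) ≈ 79.58°, λ = atan2(p_y, p_x) ≈ 49.22°.

≈ lat 80°, lon 49°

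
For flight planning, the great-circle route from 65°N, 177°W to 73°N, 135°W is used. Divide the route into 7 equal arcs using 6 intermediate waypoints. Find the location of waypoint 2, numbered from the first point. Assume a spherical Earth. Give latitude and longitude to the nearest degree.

≈ 68°N, 168°W

Write both endpoints as unit vectors p₁, p₂ with components (cos φ cos λ, cos φ sin λ, sin φ).
The central angle between the endpoints is δ = arccos(p₁·p₂) ≈ 0.289 rad (16.6°).
Interpolate at f = 2/7 with slerp weights a = sin((1−f)δ)/sin δ ≈ 0.719, b = sin(fδ)/sin δ ≈ 0.289.
p = a·p₁ + b·p₂ ≈ (-0.363, -0.076, 0.929); φ = arcsin(p_z) ≈ 68.21°, λ = atan2(p_y, p_x) ≈ -168.23°.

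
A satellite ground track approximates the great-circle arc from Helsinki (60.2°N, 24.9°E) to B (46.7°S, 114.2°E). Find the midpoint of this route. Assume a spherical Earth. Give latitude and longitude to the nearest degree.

Write both endpoints as unit vectors p₁, p₂ with components (cos φ cos λ, cos φ sin λ, sin φ).
The central angle between the endpoints is δ = arccos(p₁·p₂) ≈ 2.249 rad (128.9°).
Interpolate at f = 1/2 with slerp weights a = sin((1−f)δ)/sin δ ≈ 1.158, b = sin(fδ)/sin δ ≈ 1.158.
p = a·p₁ + b·p₂ ≈ (0.197, 0.967, 0.162); φ = arcsin(p_z) ≈ 9.33°, λ = atan2(p_y, p_x) ≈ 78.51°.

≈ (9°N, 79°E)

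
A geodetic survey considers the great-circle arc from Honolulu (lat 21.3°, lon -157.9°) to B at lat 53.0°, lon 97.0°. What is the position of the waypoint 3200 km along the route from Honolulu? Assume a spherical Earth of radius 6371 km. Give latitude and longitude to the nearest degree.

≈ lat 43°, lon 179°

Convert each endpoint to a unit vector on the sphere (x = cos φ cos λ, y = cos φ sin λ, z = sin φ).
The central angle between the endpoints is δ = arccos(p₁·p₂) ≈ 1.426 rad (81.7°). The total great-circle distance is δ·R ≈ 1.426 × 6371 ≈ 9087 km, so the target fraction is f = 3200/9087 ≈ 0.352.
Interpolate at f ≈ 0.352 with slerp weights a = sin((1−f)δ)/sin δ ≈ 0.806, b = sin(fδ)/sin δ ≈ 0.486.
p = a·p₁ + b·p₂ ≈ (-0.732, 0.008, 0.681); φ = arcsin(p_z) ≈ 42.96°, λ = atan2(p_y, p_x) ≈ 179.38°.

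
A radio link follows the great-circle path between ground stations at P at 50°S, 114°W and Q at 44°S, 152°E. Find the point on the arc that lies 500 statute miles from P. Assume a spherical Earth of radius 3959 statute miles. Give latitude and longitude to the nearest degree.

From cos δ = sin φ₁ sin φ₂ + cos φ₁ cos φ₂ cos Δλ, the central angle is δ ≈ 1.047 rad (60.0°). The total great-circle distance is δ·R ≈ 1.047 × 3959 ≈ 4146 mi, so the target fraction is f = 500/4146 ≈ 0.121.
Interpolate at f ≈ 0.121 with slerp weights a = sin((1−f)δ)/sin δ ≈ 0.919, b = sin(fδ)/sin δ ≈ 0.145.
p = a·p₁ + b·p₂ ≈ (-0.333, -0.491, -0.805); φ = arcsin(p_z) ≈ -53.64°, λ = atan2(p_y, p_x) ≈ -124.14°.

≈ 54°S, 124°W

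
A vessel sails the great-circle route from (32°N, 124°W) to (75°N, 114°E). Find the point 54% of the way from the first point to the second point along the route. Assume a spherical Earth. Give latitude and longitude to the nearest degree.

≈ (66°N, 144°W)

Convert each endpoint to a unit vector on the sphere (x = cos φ cos λ, y = cos φ sin λ, z = sin φ).
The central angle between the endpoints is δ = arccos(p₁·p₂) ≈ 1.164 rad (66.7°).
Interpolate at f = 0.54 with slerp weights a = sin((1−f)δ)/sin δ ≈ 0.556, b = sin(fδ)/sin δ ≈ 0.640.
p = a·p₁ + b·p₂ ≈ (-0.331, -0.239, 0.913); φ = arcsin(p_z) ≈ 65.90°, λ = atan2(p_y, p_x) ≈ -144.13°.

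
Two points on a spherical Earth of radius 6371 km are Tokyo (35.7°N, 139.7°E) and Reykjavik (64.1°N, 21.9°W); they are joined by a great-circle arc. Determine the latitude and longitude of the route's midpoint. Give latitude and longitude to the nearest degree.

≈ 74°N, 121°E

Write both endpoints as unit vectors p₁, p₂ with components (cos φ cos λ, cos φ sin λ, sin φ).
The central angle between the endpoints is δ = arccos(p₁·p₂) ≈ 1.381 rad (79.1°).
Interpolate at f = 1/2 with slerp weights a = sin((1−f)δ)/sin δ ≈ 0.649, b = sin(fδ)/sin δ ≈ 0.649.
p = a·p₁ + b·p₂ ≈ (-0.139, 0.235, 0.962); φ = arcsin(p_z) ≈ 74.16°, λ = atan2(p_y, p_x) ≈ 120.58°.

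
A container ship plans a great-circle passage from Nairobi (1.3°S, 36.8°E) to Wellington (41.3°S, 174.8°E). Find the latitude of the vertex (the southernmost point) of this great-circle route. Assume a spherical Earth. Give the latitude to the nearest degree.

The great circle lies in the plane with unit normal n̂ = (p₁ × p₂)/|p₁ × p₂|.
Here n̂_z ≈ +0.599; the vertex latitude is φ_max = arccos|n̂_z| ≈ 53.2°.
Check via Clairaut: cos φ_max = |cos φ₁| · sin C = cos(1.3°)·sin(143.2°) ≈ 0.599, again giving ≈ 53.2°.

≈ 53°S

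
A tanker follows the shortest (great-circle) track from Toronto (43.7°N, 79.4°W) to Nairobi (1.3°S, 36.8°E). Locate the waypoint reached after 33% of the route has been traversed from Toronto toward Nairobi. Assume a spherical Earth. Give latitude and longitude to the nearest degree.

≈ 44°N, 29°W

Write both endpoints as unit vectors p₁, p₂ with components (cos φ cos λ, cos φ sin λ, sin φ).
The central angle between the endpoints is δ = arccos(p₁·p₂) ≈ 1.912 rad (109.6°).
Interpolate at f = 0.33 with slerp weights a = sin((1−f)δ)/sin δ ≈ 1.017, b = sin(fδ)/sin δ ≈ 0.626.
p = a·p₁ + b·p₂ ≈ (0.636, -0.348, 0.688); φ = arcsin(p_z) ≈ 43.51°, λ = atan2(p_y, p_x) ≈ -28.65°.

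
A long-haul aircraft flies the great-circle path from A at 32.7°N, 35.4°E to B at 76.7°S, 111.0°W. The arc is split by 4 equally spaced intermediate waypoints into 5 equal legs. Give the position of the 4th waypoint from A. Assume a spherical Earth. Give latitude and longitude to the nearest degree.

Convert each endpoint to a unit vector on the sphere (x = cos φ cos λ, y = cos φ sin λ, z = sin φ).
The central angle between the endpoints is δ = arccos(p₁·p₂) ≈ 2.328 rad (133.4°).
Interpolate at f = 4/5 with slerp weights a = sin((1−f)δ)/sin δ ≈ 0.618, b = sin(fδ)/sin δ ≈ 1.318.
p = a·p₁ + b·p₂ ≈ (0.315, 0.018, -0.949); φ = arcsin(p_z) ≈ -71.60°, λ = atan2(p_y, p_x) ≈ 3.29°.

≈ 72°S, 3°E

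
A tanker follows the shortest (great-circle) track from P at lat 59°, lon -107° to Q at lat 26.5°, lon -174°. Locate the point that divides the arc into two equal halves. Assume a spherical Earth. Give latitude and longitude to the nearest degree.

≈ lat 48°, lon -151°

Convert each endpoint to a unit vector on the sphere (x = cos φ cos λ, y = cos φ sin λ, z = sin φ).
The central angle between the endpoints is δ = arccos(p₁·p₂) ≈ 0.973 rad (55.8°).
Interpolate at f = 1/2 with slerp weights a = sin((1−f)δ)/sin δ ≈ 0.566, b = sin(fδ)/sin δ ≈ 0.566.
p = a·p₁ + b·p₂ ≈ (-0.589, -0.332, 0.737); φ = arcsin(p_z) ≈ 47.50°, λ = atan2(p_y, p_x) ≈ -150.61°.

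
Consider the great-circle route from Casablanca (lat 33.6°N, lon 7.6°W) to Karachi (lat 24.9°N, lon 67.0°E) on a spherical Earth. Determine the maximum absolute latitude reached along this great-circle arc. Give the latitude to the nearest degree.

≈ 36°N

The great circle lies in the plane with unit normal n̂ = (p₁ × p₂)/|p₁ × p₂|.
Here n̂_z ≈ +0.808; the vertex latitude is φ_max = arccos|n̂_z| ≈ 36.1°.
Check via Clairaut: cos φ_max = |cos φ₁| · sin C = cos(33.6°)·sin(76.0°) ≈ 0.808, again giving ≈ 36.1°.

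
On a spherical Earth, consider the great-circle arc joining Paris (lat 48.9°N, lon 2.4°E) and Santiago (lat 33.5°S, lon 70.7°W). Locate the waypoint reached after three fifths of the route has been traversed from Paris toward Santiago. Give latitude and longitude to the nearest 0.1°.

Write both endpoints as unit vectors p₁, p₂ with components (cos φ cos λ, cos φ sin λ, sin φ).
The central angle between the endpoints is δ = arccos(p₁·p₂) ≈ 1.830 rad (104.9°).
Interpolate at f = 3/5 with slerp weights a = sin((1−f)δ)/sin δ ≈ 0.692, b = sin(fδ)/sin δ ≈ 0.921.
p = a·p₁ + b·p₂ ≈ (0.708, -0.706, 0.013); φ = arcsin(p_z) ≈ 0.73°, λ = atan2(p_y, p_x) ≈ -44.91°.

≈ lat 0.7°N, lon 44.9°W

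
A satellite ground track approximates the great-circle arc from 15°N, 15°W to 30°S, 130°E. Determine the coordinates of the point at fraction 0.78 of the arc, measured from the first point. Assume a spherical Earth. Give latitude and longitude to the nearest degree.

Write both endpoints as unit vectors p₁, p₂ with components (cos φ cos λ, cos φ sin λ, sin φ).
The central angle between the endpoints is δ = arccos(p₁·p₂) ≈ 2.523 rad (144.6°).
Interpolate at f = 0.78 with slerp weights a = sin((1−f)δ)/sin δ ≈ 0.909, b = sin(fδ)/sin δ ≈ 1.590.
p = a·p₁ + b·p₂ ≈ (-0.037, 0.828, -0.560); φ = arcsin(p_z) ≈ -34.05°, λ = atan2(p_y, p_x) ≈ 92.59°.

≈ 34°S, 93°E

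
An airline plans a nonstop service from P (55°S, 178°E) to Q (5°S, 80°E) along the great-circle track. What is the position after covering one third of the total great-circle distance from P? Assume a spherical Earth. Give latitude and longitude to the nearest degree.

Write both endpoints as unit vectors p₁, p₂ with components (cos φ cos λ, cos φ sin λ, sin φ).
The central angle between the endpoints is δ = arccos(p₁·p₂) ≈ 1.579 rad (90.5°).
Interpolate at f = 1/3 with slerp weights a = sin((1−f)δ)/sin δ ≈ 0.869, b = sin(fδ)/sin δ ≈ 0.502.
p = a·p₁ + b·p₂ ≈ (-0.411, 0.510, -0.755); φ = arcsin(p_z) ≈ -49.06°, λ = atan2(p_y, p_x) ≈ 128.86°.

≈ (49°S, 129°E)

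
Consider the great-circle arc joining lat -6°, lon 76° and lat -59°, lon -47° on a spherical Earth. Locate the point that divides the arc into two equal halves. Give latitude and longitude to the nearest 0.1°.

The haversine formula gives a central angle δ ≈ 1.761 rad (100.9°) between the endpoints.
Interpolate at f = 1/2 with slerp weights a = sin((1−f)δ)/sin δ ≈ 0.785, b = sin(fδ)/sin δ ≈ 0.785.
p = a·p₁ + b·p₂ ≈ (0.465, 0.462, -0.755); φ = arcsin(p_z) ≈ -49.05°, λ = atan2(p_y, p_x) ≈ 44.83°.

≈ lat -49.1°, lon 44.8°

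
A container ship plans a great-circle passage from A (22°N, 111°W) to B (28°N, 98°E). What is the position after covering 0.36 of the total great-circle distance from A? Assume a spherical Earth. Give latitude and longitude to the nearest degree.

Convert each endpoint to a unit vector on the sphere (x = cos φ cos λ, y = cos φ sin λ, z = sin φ).
The central angle between the endpoints is δ = arccos(p₁·p₂) ≈ 2.141 rad (122.7°).
Interpolate at f = 0.36 with slerp weights a = sin((1−f)δ)/sin δ ≈ 1.164, b = sin(fδ)/sin δ ≈ 0.828.
p = a·p₁ + b·p₂ ≈ (-0.489, -0.284, 0.825); φ = arcsin(p_z) ≈ 55.58°, λ = atan2(p_y, p_x) ≈ -149.83°.

≈ (56°N, 150°W)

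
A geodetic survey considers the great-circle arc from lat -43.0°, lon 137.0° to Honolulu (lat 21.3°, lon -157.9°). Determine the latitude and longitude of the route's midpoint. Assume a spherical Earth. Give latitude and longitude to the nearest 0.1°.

The haversine formula gives a central angle δ ≈ 1.532 rad (87.8°) between the endpoints.
Interpolate at f = 1/2 with slerp weights a = sin((1−f)δ)/sin δ ≈ 0.694, b = sin(fδ)/sin δ ≈ 0.694.
p = a·p₁ + b·p₂ ≈ (-0.970, 0.103, -0.221); φ = arcsin(p_z) ≈ -12.77°, λ = atan2(p_y, p_x) ≈ 173.95°.

≈ lat -12.8°, lon 173.9°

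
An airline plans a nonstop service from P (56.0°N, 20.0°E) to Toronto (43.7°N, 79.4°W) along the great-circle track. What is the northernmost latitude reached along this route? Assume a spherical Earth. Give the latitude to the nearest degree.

≈ 62°N

The great circle lies in the plane with unit normal n̂ = (p₁ × p₂)/|p₁ × p₂|.
Here n̂_z ≈ -0.463; the vertex latitude is φ_max = arccos|n̂_z| ≈ 62.4°.
Check via Clairaut: cos φ_max = |cos φ₁| · sin C = cos(56.0°)·sin(55.8°) ≈ 0.463, again giving ≈ 62.4°.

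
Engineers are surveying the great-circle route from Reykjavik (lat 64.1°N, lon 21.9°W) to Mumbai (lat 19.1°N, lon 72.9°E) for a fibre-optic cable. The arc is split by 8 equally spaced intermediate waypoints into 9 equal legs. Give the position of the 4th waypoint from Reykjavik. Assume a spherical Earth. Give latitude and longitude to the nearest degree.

Convert each endpoint to a unit vector on the sphere (x = cos φ cos λ, y = cos φ sin λ, z = sin φ).
The central angle between the endpoints is δ = arccos(p₁·p₂) ≈ 1.308 rad (74.9°).
Interpolate at f = 4/9 with slerp weights a = sin((1−f)δ)/sin δ ≈ 0.688, b = sin(fδ)/sin δ ≈ 0.569.
p = a·p₁ + b·p₂ ≈ (0.437, 0.402, 0.805); φ = arcsin(p_z) ≈ 53.61°, λ = atan2(p_y, p_x) ≈ 42.59°.

≈ lat 54°N, lon 43°E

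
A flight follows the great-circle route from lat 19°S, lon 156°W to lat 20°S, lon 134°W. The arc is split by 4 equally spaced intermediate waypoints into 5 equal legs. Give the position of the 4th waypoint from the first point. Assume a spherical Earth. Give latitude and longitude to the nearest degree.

Write both endpoints as unit vectors p₁, p₂ with components (cos φ cos λ, cos φ sin λ, sin φ).
The central angle between the endpoints is δ = arccos(p₁·p₂) ≈ 0.362 rad (20.7°).
Interpolate at f = 4/5 with slerp weights a = sin((1−f)δ)/sin δ ≈ 0.204, b = sin(fδ)/sin δ ≈ 0.806.
p = a·p₁ + b·p₂ ≈ (-0.703, -0.624, -0.342); φ = arcsin(p_z) ≈ -20.02°, λ = atan2(p_y, p_x) ≈ -138.42°.

≈ lat 20°S, lon 138°W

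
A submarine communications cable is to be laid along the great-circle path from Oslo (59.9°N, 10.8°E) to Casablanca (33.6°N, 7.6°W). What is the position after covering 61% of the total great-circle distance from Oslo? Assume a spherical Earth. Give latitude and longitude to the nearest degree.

≈ 44°N, 2°W

Write both endpoints as unit vectors p₁, p₂ with components (cos φ cos λ, cos φ sin λ, sin φ).
The central angle between the endpoints is δ = arccos(p₁·p₂) ≈ 0.505 rad (28.9°).
Interpolate at f = 0.61 with slerp weights a = sin((1−f)δ)/sin δ ≈ 0.404, b = sin(fδ)/sin δ ≈ 0.627.
p = a·p₁ + b·p₂ ≈ (0.717, -0.031, 0.697); φ = arcsin(p_z) ≈ 44.17°, λ = atan2(p_y, p_x) ≈ -2.48°.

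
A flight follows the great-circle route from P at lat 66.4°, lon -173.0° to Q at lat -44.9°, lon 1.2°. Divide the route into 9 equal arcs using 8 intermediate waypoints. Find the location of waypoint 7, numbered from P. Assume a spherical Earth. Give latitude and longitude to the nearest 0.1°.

≈ lat -9.9°, lon -2.5°

Write both endpoints as unit vectors p₁, p₂ with components (cos φ cos λ, cos φ sin λ, sin φ).
The central angle between the endpoints is δ = arccos(p₁·p₂) ≈ 2.762 rad (158.3°).
Interpolate at f = 7/9 with slerp weights a = sin((1−f)δ)/sin δ ≈ 1.556, b = sin(fδ)/sin δ ≈ 2.263.
p = a·p₁ + b·p₂ ≈ (0.984, -0.042, -0.171); φ = arcsin(p_z) ≈ -9.87°, λ = atan2(p_y, p_x) ≈ -2.46°.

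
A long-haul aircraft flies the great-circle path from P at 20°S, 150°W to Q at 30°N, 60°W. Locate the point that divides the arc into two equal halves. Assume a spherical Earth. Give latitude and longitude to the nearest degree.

≈ 7°N, 107°W

Convert each endpoint to a unit vector on the sphere (x = cos φ cos λ, y = cos φ sin λ, z = sin φ).
The central angle between the endpoints is δ = arccos(p₁·p₂) ≈ 1.743 rad (99.8°).
Interpolate at f = 1/2 with slerp weights a = sin((1−f)δ)/sin δ ≈ 0.777, b = sin(fδ)/sin δ ≈ 0.777.
p = a·p₁ + b·p₂ ≈ (-0.296, -0.947, 0.123); φ = arcsin(p_z) ≈ 7.05°, λ = atan2(p_y, p_x) ≈ -107.34°.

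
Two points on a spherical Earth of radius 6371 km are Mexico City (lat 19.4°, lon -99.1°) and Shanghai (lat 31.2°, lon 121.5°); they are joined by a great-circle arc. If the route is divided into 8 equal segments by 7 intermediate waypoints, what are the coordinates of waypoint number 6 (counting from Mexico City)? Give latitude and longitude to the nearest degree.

≈ lat 49°, lon 152°

The haversine formula gives a central angle δ ≈ 2.027 rad (116.1°) between the endpoints.
Interpolate at f = 6/8 with slerp weights a = sin((1−f)δ)/sin δ ≈ 0.541, b = sin(fδ)/sin δ ≈ 1.112.
p = a·p₁ + b·p₂ ≈ (-0.578, 0.308, 0.756); φ = arcsin(p_z) ≈ 49.10°, λ = atan2(p_y, p_x) ≈ 151.95°.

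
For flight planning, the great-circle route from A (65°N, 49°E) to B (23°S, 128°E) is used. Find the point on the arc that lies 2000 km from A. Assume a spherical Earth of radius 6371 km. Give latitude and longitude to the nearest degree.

The haversine formula gives a central angle δ ≈ 1.854 rad (106.3°) between the endpoints. The total great-circle distance is δ·R ≈ 1.854 × 6371 ≈ 11815 km, so the target fraction is f = 2000/11815 ≈ 0.169.
Interpolate at f ≈ 0.169 with slerp weights a = sin((1−f)δ)/sin δ ≈ 1.041, b = sin(fδ)/sin δ ≈ 0.322.
p = a·p₁ + b·p₂ ≈ (0.106, 0.565, 0.818); φ = arcsin(p_z) ≈ 54.88°, λ = atan2(p_y, p_x) ≈ 79.34°.

≈ (55°N, 79°E)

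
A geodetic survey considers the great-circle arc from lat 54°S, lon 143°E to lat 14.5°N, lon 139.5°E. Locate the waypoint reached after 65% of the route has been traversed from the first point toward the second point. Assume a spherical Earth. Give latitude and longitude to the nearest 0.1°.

Convert each endpoint to a unit vector on the sphere (x = cos φ cos λ, y = cos φ sin λ, z = sin φ).
The central angle between the endpoints is δ = arccos(p₁·p₂) ≈ 1.197 rad (68.6°).
Interpolate at f = 0.65 with slerp weights a = sin((1−f)δ)/sin δ ≈ 0.437, b = sin(fδ)/sin δ ≈ 0.754.
p = a·p₁ + b·p₂ ≈ (-0.760, 0.629, -0.165); φ = arcsin(p_z) ≈ -9.48°, λ = atan2(p_y, p_x) ≈ 140.41°.

≈ lat 9.5°S, lon 140.4°E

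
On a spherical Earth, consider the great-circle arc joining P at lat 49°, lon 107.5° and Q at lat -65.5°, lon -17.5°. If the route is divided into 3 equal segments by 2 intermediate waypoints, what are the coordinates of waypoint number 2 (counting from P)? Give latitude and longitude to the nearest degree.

≈ lat -38°, lon 55°

From cos δ = sin φ₁ sin φ₂ + cos φ₁ cos φ₂ cos Δλ, the central angle is δ ≈ 2.573 rad (147.4°).
Interpolate at f = 2/3 with slerp weights a = sin((1−f)δ)/sin δ ≈ 1.405, b = sin(fδ)/sin δ ≈ 1.839.
p = a·p₁ + b·p₂ ≈ (0.450, 0.650, -0.612); φ = arcsin(p_z) ≈ -37.76°, λ = atan2(p_y, p_x) ≈ 55.31°.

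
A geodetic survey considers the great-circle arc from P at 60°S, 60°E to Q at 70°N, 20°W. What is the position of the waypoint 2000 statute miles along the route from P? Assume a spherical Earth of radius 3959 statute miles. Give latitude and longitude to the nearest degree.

From cos δ = sin φ₁ sin φ₂ + cos φ₁ cos φ₂ cos Δλ, the central angle is δ ≈ 2.472 rad (141.6°). The total great-circle distance is δ·R ≈ 2.472 × 3959 ≈ 9787 mi, so the target fraction is f = 2000/9787 ≈ 0.204.
Interpolate at f ≈ 0.204 with slerp weights a = sin((1−f)δ)/sin δ ≈ 1.487, b = sin(fδ)/sin δ ≈ 0.780.
p = a·p₁ + b·p₂ ≈ (0.622, 0.552, -0.555); φ = arcsin(p_z) ≈ -33.68°, λ = atan2(p_y, p_x) ≈ 41.60°.

≈ 34°S, 42°E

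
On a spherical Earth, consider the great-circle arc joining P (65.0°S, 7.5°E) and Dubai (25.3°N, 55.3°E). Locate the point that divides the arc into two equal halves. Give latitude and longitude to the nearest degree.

Write both endpoints as unit vectors p₁, p₂ with components (cos φ cos λ, cos φ sin λ, sin φ).
The central angle between the endpoints is δ = arccos(p₁·p₂) ≈ 1.702 rad (97.5°).
Interpolate at f = 1/2 with slerp weights a = sin((1−f)δ)/sin δ ≈ 0.758, b = sin(fδ)/sin δ ≈ 0.758.
p = a·p₁ + b·p₂ ≈ (0.708, 0.606, -0.363); φ = arcsin(p_z) ≈ -21.30°, λ = atan2(p_y, p_x) ≈ 40.54°.

≈ (21°S, 41°E)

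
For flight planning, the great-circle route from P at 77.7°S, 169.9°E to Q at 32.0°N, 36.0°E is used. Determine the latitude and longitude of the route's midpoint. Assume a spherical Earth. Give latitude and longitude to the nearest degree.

Convert each endpoint to a unit vector on the sphere (x = cos φ cos λ, y = cos φ sin λ, z = sin φ).
The central angle between the endpoints is δ = arccos(p₁·p₂) ≈ 2.269 rad (130.0°).
Interpolate at f = 1/2 with slerp weights a = sin((1−f)δ)/sin δ ≈ 1.183, b = sin(fδ)/sin δ ≈ 1.183.
p = a·p₁ + b·p₂ ≈ (0.564, 0.634, -0.529); φ = arcsin(p_z) ≈ -31.95°, λ = atan2(p_y, p_x) ≈ 48.36°.

≈ 32°S, 48°E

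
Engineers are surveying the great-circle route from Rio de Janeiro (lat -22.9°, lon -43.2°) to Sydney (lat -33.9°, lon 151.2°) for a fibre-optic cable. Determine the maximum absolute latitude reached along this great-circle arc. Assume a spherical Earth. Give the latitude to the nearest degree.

≈ -77°

The great circle lies in the plane with unit normal n̂ = (p₁ × p₂)/|p₁ × p₂|.
Here n̂_z ≈ -0.223; the vertex latitude is φ_max = arccos|n̂_z| ≈ 77.1°.
Check via Clairaut: cos φ_max = |cos φ₁| · sin C = cos(22.9°)·sin(166.0°) ≈ 0.223, again giving ≈ 77.1°.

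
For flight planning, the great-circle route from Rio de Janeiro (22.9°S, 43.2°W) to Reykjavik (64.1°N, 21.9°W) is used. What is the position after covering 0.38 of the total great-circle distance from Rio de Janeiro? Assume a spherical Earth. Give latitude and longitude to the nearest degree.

Convert each endpoint to a unit vector on the sphere (x = cos φ cos λ, y = cos φ sin λ, z = sin φ).
The central angle between the endpoints is δ = arccos(p₁·p₂) ≈ 1.546 rad (88.6°).
Interpolate at f = 0.38 with slerp weights a = sin((1−f)δ)/sin δ ≈ 0.819, b = sin(fδ)/sin δ ≈ 0.554.
p = a·p₁ + b·p₂ ≈ (0.774, -0.607, 0.180); φ = arcsin(p_z) ≈ 10.38°, λ = atan2(p_y, p_x) ≈ -38.07°.

≈ 10°N, 38°W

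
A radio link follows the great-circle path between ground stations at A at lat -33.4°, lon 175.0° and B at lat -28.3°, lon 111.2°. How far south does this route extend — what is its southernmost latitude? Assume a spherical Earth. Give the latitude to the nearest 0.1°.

The great circle lies in the plane with unit normal n̂ = (p₁ × p₂)/|p₁ × p₂|.
Here n̂_z ≈ -0.814; the vertex latitude is φ_max = arccos|n̂_z| ≈ 35.6°.
Check via Clairaut: cos φ_max = |cos φ₁| · sin C = cos(33.4°)·sin(103.0°) ≈ 0.814, again giving ≈ 35.6°.

≈ -35.6°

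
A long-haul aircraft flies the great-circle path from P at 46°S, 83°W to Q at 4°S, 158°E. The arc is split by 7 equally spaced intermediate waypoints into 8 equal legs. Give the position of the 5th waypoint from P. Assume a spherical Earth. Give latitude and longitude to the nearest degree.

≈ 33°S, 173°W

The haversine formula gives a central angle δ ≈ 1.861 rad (106.6°) between the endpoints.
Interpolate at f = 5/8 with slerp weights a = sin((1−f)δ)/sin δ ≈ 0.670, b = sin(fδ)/sin δ ≈ 0.958.
p = a·p₁ + b·p₂ ≈ (-0.829, -0.104, -0.549); φ = arcsin(p_z) ≈ -33.30°, λ = atan2(p_y, p_x) ≈ -172.83°.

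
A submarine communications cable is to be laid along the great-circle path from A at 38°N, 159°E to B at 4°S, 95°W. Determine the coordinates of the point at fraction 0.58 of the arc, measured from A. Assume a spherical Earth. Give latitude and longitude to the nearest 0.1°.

≈ 22.4°N, 131.2°W

Convert each endpoint to a unit vector on the sphere (x = cos φ cos λ, y = cos φ sin λ, z = sin φ).
The central angle between the endpoints is δ = arccos(p₁·p₂) ≈ 1.833 rad (105.0°).
Interpolate at f = 0.58 with slerp weights a = sin((1−f)δ)/sin δ ≈ 0.721, b = sin(fδ)/sin δ ≈ 0.905.
p = a·p₁ + b·p₂ ≈ (-0.609, -0.696, 0.381); φ = arcsin(p_z) ≈ 22.38°, λ = atan2(p_y, p_x) ≈ -131.19°.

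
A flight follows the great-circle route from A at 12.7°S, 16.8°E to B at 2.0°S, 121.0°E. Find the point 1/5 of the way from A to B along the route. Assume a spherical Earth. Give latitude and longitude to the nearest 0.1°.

The haversine formula gives a central angle δ ≈ 1.804 rad (103.4°) between the endpoints.
Interpolate at f = 1/5 with slerp weights a = sin((1−f)δ)/sin δ ≈ 1.020, b = sin(fδ)/sin δ ≈ 0.363.
p = a·p₁ + b·p₂ ≈ (0.765, 0.598, -0.237); φ = arcsin(p_z) ≈ -13.70°, λ = atan2(p_y, p_x) ≈ 38.02°.

≈ 13.7°S, 38.0°E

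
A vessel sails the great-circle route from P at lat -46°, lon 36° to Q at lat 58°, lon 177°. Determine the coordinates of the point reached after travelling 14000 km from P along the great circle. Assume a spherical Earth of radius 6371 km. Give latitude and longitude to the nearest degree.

Convert each endpoint to a unit vector on the sphere (x = cos φ cos λ, y = cos φ sin λ, z = sin φ).
The central angle between the endpoints is δ = arccos(p₁·p₂) ≈ 2.682 rad (153.7°). The total great-circle distance is δ·R ≈ 2.682 × 6371 ≈ 17085 km, so the target fraction is f = 14000/17085 ≈ 0.819.
Interpolate at f ≈ 0.819 with slerp weights a = sin((1−f)δ)/sin δ ≈ 1.049, b = sin(fδ)/sin δ ≈ 1.825.
p = a·p₁ + b·p₂ ≈ (-0.376, 0.479, 0.793); φ = arcsin(p_z) ≈ 52.48°, λ = atan2(p_y, p_x) ≈ 128.16°.

≈ lat 52°, lon 128°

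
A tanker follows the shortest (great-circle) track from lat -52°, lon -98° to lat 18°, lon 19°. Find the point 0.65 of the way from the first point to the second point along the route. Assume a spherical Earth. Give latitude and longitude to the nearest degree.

The haversine formula gives a central angle δ ≈ 2.105 rad (120.6°) between the endpoints.
Interpolate at f = 0.65 with slerp weights a = sin((1−f)δ)/sin δ ≈ 0.781, b = sin(fδ)/sin δ ≈ 1.138.
p = a·p₁ + b·p₂ ≈ (0.957, -0.124, -0.264); φ = arcsin(p_z) ≈ -15.28°, λ = atan2(p_y, p_x) ≈ -7.36°.

≈ lat -15°, lon -7°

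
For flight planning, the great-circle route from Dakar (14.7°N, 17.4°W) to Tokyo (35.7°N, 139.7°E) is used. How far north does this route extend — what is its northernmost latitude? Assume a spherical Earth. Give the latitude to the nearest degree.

≈ 68°N

The great circle lies in the plane with unit normal n̂ = (p₁ × p₂)/|p₁ × p₂|.
Here n̂_z ≈ +0.374; the vertex latitude is φ_max = arccos|n̂_z| ≈ 68.1°.
Check via Clairaut: cos φ_max = |cos φ₁| · sin C = cos(14.7°)·sin(22.7°) ≈ 0.374, again giving ≈ 68.1°.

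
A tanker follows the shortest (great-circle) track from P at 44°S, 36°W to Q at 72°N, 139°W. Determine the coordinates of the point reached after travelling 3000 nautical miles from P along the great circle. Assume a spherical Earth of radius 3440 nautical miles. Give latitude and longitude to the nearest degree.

Convert each endpoint to a unit vector on the sphere (x = cos φ cos λ, y = cos φ sin λ, z = sin φ).
The central angle between the endpoints is δ = arccos(p₁·p₂) ≈ 2.361 rad (135.3°). The total great-circle distance is δ·R ≈ 2.361 × 3440 ≈ 8123 nmi, so the target fraction is f = 3000/8123 ≈ 0.369.
Interpolate at f ≈ 0.369 with slerp weights a = sin((1−f)δ)/sin δ ≈ 1.417, b = sin(fδ)/sin δ ≈ 1.088.
p = a·p₁ + b·p₂ ≈ (0.571, -0.820, 0.051); φ = arcsin(p_z) ≈ 2.92°, λ = atan2(p_y, p_x) ≈ -55.15°.

≈ 3°N, 55°W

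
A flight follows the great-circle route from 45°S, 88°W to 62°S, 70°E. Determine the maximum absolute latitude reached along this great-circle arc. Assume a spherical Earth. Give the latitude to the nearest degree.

The great circle lies in the plane with unit normal n̂ = (p₁ × p₂)/|p₁ × p₂|.
Here n̂_z ≈ +0.131; the vertex latitude is φ_max = arccos|n̂_z| ≈ 82.5°.
Check via Clairaut: cos φ_max = |cos φ₁| · sin C = cos(45.0°)·sin(169.3°) ≈ 0.131, again giving ≈ 82.5°.

≈ 82°S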